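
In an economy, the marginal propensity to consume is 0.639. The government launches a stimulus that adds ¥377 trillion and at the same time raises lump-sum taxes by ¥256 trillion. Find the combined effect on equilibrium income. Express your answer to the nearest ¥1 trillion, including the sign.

+¥591 trillion

Expenditure multiplier = 1/(1 − MPC) = 1/(1 − 0.639) = 1/0.361 ≈ 2.77.
ΔG contributes k·ΔG = (+¥377 trillion) / 0.361 ≈ +¥1,044.3 trillion.
ΔT of +¥256 trillion changes first-round spending by −c·ΔT = −¥163.584 trillion, contributing k·(−c·ΔT) = (−¥163.584 trillion) / 0.361 ≈ −¥453.1 trillion.
Net ΔY = k(ΔG − c·ΔT) = (+¥213.416 trillion) / 0.361 ≈ +¥591 trillion.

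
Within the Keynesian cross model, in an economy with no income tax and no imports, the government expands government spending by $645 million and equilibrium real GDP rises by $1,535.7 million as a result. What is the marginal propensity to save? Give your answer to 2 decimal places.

0.42

Implied spending multiplier k = ΔY/ΔG = 1,535.7/645 ≈ 2.3809.
Since k = 1/(1 − MPC), MPC = 1 − 1/k = 1 − ΔG/ΔY = 1 − 645/1,535.7 ≈ 0.58.
MPS = 1 − MPC = 0.42.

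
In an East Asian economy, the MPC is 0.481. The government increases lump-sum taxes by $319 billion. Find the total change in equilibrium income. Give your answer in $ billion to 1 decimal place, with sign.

A lump-sum tax change of +$319 billion shifts disposable income by −$319 billion; first-round consumption changes by −c × ΔT = −0.481 × (+$319 billion) = −$153.439 billion.
Expenditure multiplier = 1/(1 − MPC) = 1/(1 − 0.481) = 1/0.519 ≈ 1.927.
The tax multiplier is −c × k ≈ −0.927, so ΔY = k × (−c·ΔT) = (−$153.439 billion) / 0.519 ≈ −$295.6 billion.

−$295.6 billion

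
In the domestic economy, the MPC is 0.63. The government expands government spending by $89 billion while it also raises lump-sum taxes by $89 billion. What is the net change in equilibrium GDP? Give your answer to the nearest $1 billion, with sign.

Expenditure multiplier = 1/(1 − MPC) = 1/(1 − 0.63) = 1/0.37 ≈ 2.703.
ΔG contributes k·ΔG = (+$89 billion) / 0.37 ≈ +$240.5 billion.
ΔT of +$89 billion changes first-round spending by −c·ΔT = −$56.07 billion, contributing k·(−c·ΔT) = (−$56.07 billion) / 0.37 ≈ −$151.5 billion.
With ΔG = ΔT and no other leakages, the balanced-budget multiplier is 1, so ΔY = ΔG = +$89 billion.

+$89 billion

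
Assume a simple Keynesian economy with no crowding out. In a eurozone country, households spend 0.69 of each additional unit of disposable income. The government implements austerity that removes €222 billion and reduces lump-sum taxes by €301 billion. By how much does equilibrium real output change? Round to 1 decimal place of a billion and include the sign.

Expenditure multiplier = 1/(1 − MPC) = 1/(1 − 0.69) = 1/0.31 ≈ 3.226.
ΔG contributes k·ΔG = (−€222 billion) / 0.31 ≈ −€716.1 billion.
ΔT of −€301 billion changes first-round spending by −c·ΔT = +€207.69 billion, contributing k·(−c·ΔT) = (+€207.69 billion) / 0.31 ≈ +€670 billion.
Net ΔY = k(ΔG − c·ΔT) = (−€14.31 billion) / 0.31 ≈ −€46.2 billion.

−€46.2 billion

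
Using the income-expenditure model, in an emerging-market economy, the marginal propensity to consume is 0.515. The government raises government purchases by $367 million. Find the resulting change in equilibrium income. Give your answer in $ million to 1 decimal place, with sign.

Spending multiplier = 1/(1 − MPC) = 1/(1 − 0.515) = 1/0.485 ≈ 2.062.
ΔY = k × ΔG = (+$367 million) / 0.485 ≈ +$756.7 million.

+$756.7 million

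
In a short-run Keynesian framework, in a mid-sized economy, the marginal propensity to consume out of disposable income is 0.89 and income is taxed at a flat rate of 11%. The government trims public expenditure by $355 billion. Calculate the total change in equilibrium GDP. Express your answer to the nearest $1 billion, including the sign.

Government-spending multiplier = 1/(1 − c(1−t)) = 1/(1 − 0.89×0.89) = 1/0.2079 ≈ 4.81.
ΔY = k × ΔG = (−$355 billion) / 0.2079 ≈ −$1,708 billion.

−$1,708 billion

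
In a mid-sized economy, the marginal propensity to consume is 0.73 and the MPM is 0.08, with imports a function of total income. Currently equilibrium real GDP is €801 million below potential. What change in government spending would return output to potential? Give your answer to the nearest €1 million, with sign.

+€280 million

Spending multiplier = 1/(1 − c + m) = 1/(1 − 0.73 + 0.08) = 1/0.35 ≈ 2.857.
Need ΔY = +€801 million, so ΔG = ΔY/k = (+€801 million) × 0.35 ≈ +€280 million.
The government should increase government spending by €280 million.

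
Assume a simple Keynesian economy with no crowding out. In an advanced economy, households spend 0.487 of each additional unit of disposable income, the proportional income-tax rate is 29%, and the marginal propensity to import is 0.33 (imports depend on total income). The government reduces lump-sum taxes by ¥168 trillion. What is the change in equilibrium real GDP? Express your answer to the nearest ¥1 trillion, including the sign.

+¥83 trillion

A lump-sum tax change of −¥168 trillion shifts disposable income by +¥168 trillion; first-round consumption changes by −c × ΔT = −0.487 × (−¥168 trillion) = +¥81.816 trillion.
Expenditure multiplier = 1/(1 − c(1−t) + m) = 1/(1 − 0.487×0.71 + 0.33) = 1/0.98423 ≈ 1.016.
The tax multiplier is −c × k ≈ −0.495, so ΔY = k × (−c·ΔT) = (+¥81.816 trillion) / 0.98423 ≈ +¥83 trillion.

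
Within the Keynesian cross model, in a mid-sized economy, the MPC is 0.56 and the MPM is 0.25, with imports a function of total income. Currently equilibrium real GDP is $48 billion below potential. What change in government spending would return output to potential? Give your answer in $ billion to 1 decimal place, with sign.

Spending multiplier = 1/(1 − c + m) = 1/(1 − 0.56 + 0.25) = 1/0.69 ≈ 1.449.
Need ΔY = +$48 billion, so ΔG = ΔY/k = (+$48 billion) × 0.69 ≈ +$33.1 billion.
The government should increase government spending by $33.1 billion.

+$33.1 billion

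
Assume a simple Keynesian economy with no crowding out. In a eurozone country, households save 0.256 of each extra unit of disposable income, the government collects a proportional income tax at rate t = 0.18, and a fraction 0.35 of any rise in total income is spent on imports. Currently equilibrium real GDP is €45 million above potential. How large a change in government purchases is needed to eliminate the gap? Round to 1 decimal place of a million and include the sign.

−€33.3 million

MPC = 1 − MPS = 1 − 0.256 = 0.744.
Spending multiplier = 1/(1 − c(1−t) + m) = 1/(1 − 0.744×0.82 + 0.35) = 1/0.73992 ≈ 1.351.
Need ΔY = −€45 million, so ΔG = ΔY/k = (−€45 million) × 0.73992 ≈ −€33.3 million.
The government should cut government purchases by €33.3 million.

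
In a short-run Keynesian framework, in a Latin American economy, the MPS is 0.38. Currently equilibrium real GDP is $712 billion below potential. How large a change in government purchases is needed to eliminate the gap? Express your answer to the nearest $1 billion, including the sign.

+$271 billion

MPC = 1 − MPS = 1 − 0.38 = 0.62.
Spending multiplier = 1/(1 − MPC) = 1/(1 − 0.62) = 1/0.38 ≈ 2.632.
Need ΔY = +$712 billion, so ΔG = ΔY/k = (+$712 billion) × 0.38 ≈ +$271 billion.
The government should increase government purchases by $271 billion.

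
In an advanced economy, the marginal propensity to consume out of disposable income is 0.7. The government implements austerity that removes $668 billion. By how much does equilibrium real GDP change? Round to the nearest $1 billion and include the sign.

−$2,227 billion

Government-spending multiplier = 1/(1 − MPC) = 1/(1 − 0.7) = 1/0.3 ≈ 3.333.
ΔY = k × ΔG = (−$668 billion) / 0.3 ≈ −$2,227 billion.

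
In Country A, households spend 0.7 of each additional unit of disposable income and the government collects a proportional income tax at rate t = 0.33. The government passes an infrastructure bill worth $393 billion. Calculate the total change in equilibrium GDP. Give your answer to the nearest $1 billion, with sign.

Government-spending multiplier = 1/(1 − c(1−t)) = 1/(1 − 0.7×0.67) = 1/0.531 ≈ 1.883.
ΔY = k × ΔG = (+$393 billion) / 0.531 ≈ +$740 billion.

+$740 billion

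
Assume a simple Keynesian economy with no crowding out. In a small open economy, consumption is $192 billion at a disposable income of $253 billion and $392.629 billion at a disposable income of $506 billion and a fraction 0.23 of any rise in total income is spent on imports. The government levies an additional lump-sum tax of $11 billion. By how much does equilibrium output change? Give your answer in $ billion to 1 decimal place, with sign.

MPC = ΔC/ΔYd = (392.629 − 192)/(506 − 253) = 200.629/253 = 0.793.
A lump-sum tax change of +$11 billion shifts disposable income by −$11 billion; first-round consumption changes by −c × ΔT = −0.793 × (+$11 billion) = −$8.723 billion.
Expenditure multiplier = 1/(1 − c + m) = 1/(1 − 0.793 + 0.23) = 1/0.437 ≈ 2.288.
The tax multiplier is −c × k ≈ −1.815, so ΔY = k × (−c·ΔT) = (−$8.723 billion) / 0.437 ≈ −$20 billion.

−$20.0 billion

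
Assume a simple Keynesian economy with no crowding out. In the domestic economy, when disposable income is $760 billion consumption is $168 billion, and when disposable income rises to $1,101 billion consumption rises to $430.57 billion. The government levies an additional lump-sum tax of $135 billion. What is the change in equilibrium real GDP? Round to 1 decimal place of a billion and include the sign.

−$452.0 billion

MPC = ΔC/ΔYd = (430.57 − 168)/(1,101 − 760) = 262.57/341 = 0.77.
A lump-sum tax change of +$135 billion shifts disposable income by −$135 billion; first-round consumption changes by −c × ΔT = −0.77 × (+$135 billion) = −$103.95 billion.
Expenditure multiplier = 1/(1 − MPC) = 1/(1 − 0.77) = 1/0.23 ≈ 4.348.
The tax multiplier is −c × k ≈ −3.348, so ΔY = k × (−c·ΔT) = (−$103.95 billion) / 0.23 ≈ −$452 billion.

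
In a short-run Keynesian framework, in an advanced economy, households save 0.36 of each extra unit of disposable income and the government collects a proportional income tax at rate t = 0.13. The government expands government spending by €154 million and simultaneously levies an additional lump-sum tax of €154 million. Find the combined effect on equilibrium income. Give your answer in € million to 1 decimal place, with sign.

MPC = 1 − MPS = 1 − 0.36 = 0.64.
Expenditure multiplier = 1/(1 − c(1−t)) = 1/(1 − 0.64×0.87) = 1/0.4432 ≈ 2.256.
ΔG contributes k·ΔG = (+€154 million) / 0.4432 ≈ +€347.5 million.
ΔT of +€154 million changes first-round spending by −c·ΔT = −€98.56 million, contributing k·(−c·ΔT) = (−€98.56 million) / 0.4432 ≈ −€222.4 million.
Net ΔY = k(ΔG − c·ΔT) = (+€55.44 million) / 0.4432 ≈ +€125.1 million.

+€125.1 million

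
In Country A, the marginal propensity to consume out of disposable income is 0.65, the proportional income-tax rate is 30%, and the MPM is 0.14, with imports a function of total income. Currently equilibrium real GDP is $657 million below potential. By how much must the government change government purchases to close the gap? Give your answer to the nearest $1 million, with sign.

+$450 million

Spending multiplier = 1/(1 − c(1−t) + m) = 1/(1 − 0.65×0.7 + 0.14) = 1/0.685 ≈ 1.46.
Need ΔY = +$657 million, so ΔG = ΔY/k = (+$657 million) × 0.685 ≈ +$450 million.
The government should increase government purchases by $450 million.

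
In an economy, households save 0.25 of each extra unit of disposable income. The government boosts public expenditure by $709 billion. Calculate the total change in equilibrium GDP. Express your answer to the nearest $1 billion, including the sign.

+$2,836 billion

MPC = 1 − MPS = 1 − 0.25 = 0.75.
Spending multiplier = 1/(1 − MPC) = 1/(1 − 0.75) = 1/0.25 = 4.
ΔY = k × ΔG = (+$709 billion) / 0.25 = +$2,836 billion.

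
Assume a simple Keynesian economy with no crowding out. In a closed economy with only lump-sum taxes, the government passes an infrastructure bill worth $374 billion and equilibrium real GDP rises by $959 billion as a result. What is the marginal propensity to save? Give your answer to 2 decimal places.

0.39

Implied spending multiplier k = ΔY/ΔG = 959/374 ≈ 2.5642.
Since k = 1/(1 − MPC), MPC = 1 − 1/k = 1 − ΔG/ΔY = 1 − 374/959 ≈ 0.61.
MPS = 1 − MPC = 0.39.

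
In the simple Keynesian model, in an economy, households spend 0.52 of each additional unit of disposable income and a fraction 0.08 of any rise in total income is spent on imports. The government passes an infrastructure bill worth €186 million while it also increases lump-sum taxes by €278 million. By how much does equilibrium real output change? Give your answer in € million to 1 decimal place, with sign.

+€74.0 million

Expenditure multiplier = 1/(1 − c + m) = 1/(1 − 0.52 + 0.08) = 1/0.56 ≈ 1.786.
ΔG contributes k·ΔG = (+€186 million) / 0.56 ≈ +€332.1 million.
ΔT of +€278 million changes first-round spending by −c·ΔT = −€144.56 million, contributing k·(−c·ΔT) = (−€144.56 million) / 0.56 ≈ −€258.1 million.
Net ΔY = k(ΔG − c·ΔT) = (+€41.44 million) / 0.56 = +€74 million.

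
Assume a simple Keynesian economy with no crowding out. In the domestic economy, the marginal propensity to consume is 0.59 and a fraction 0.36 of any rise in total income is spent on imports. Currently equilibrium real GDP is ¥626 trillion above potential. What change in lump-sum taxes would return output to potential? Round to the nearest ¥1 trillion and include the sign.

+¥817 trillion

Spending multiplier = 1/(1 − c + m) = 1/(1 − 0.59 + 0.36) = 1/0.77 ≈ 1.299.
Tax multiplier = −c·k = −0.59/0.77 ≈ −0.766. Need ΔY = −¥626 trillion, so ΔT = ΔY/(−c·k) = −(−¥626 trillion) × 0.77 / 0.59 ≈ +¥817 trillion.
The government should raise lump-sum taxes by ¥817 trillion.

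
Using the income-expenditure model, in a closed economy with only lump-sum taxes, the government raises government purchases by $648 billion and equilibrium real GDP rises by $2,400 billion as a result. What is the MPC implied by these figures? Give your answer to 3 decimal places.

Implied spending multiplier k = ΔY/ΔG = 2,400/648 ≈ 3.7037.
Since k = 1/(1 − MPC), MPC = 1 − 1/k = 1 − ΔG/ΔY = 1 − 648/2,400 = 0.730.

0.730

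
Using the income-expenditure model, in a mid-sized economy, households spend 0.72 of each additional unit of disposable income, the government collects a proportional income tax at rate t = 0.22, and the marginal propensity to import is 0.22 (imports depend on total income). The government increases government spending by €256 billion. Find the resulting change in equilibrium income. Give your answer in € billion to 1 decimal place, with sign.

+€388.8 billion

Spending multiplier = 1/(1 − c(1−t) + m) = 1/(1 − 0.72×0.78 + 0.22) = 1/0.6584 ≈ 1.519.
ΔY = k × ΔG = (+€256 billion) / 0.6584 ≈ +€388.8 billion.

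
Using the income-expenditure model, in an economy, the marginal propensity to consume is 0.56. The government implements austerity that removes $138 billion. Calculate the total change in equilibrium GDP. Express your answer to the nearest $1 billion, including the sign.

Spending multiplier = 1/(1 − MPC) = 1/(1 − 0.56) = 1/0.44 ≈ 2.273.
ΔY = k × ΔG = (−$138 billion) / 0.44 ≈ −$314 billion.

−$314 billion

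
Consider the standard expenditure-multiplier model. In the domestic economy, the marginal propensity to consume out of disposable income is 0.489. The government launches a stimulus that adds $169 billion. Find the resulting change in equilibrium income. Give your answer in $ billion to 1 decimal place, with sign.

+$330.7 billion

Spending multiplier = 1/(1 − MPC) = 1/(1 − 0.489) = 1/0.511 ≈ 1.957.
ΔY = k × ΔG = (+$169 billion) / 0.511 ≈ +$330.7 billion.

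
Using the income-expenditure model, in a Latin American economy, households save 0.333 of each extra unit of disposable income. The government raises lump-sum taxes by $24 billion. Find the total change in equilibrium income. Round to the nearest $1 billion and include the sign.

−$48 billion

MPC = 1 − MPS = 1 − 0.333 = 0.667.
A lump-sum tax change of +$24 billion shifts disposable income by −$24 billion; first-round consumption changes by −c × ΔT = −0.667 × (+$24 billion) = −$16.008 billion.
Expenditure multiplier = 1/(1 − MPC) = 1/(1 − 0.667) = 1/0.333 ≈ 3.003.
The tax multiplier is −c × k ≈ −2.003, so ΔY = k × (−c·ΔT) = (−$16.008 billion) / 0.333 ≈ −$48 billion.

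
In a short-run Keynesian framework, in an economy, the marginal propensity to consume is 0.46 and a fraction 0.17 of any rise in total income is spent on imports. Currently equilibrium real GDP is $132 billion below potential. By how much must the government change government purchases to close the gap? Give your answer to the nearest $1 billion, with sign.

+$94 billion

Spending multiplier = 1/(1 − c + m) = 1/(1 − 0.46 + 0.17) = 1/0.71 ≈ 1.408.
Need ΔY = +$132 billion, so ΔG = ΔY/k = (+$132 billion) × 0.71 ≈ +$94 billion.
The government should increase government purchases by $94 billion.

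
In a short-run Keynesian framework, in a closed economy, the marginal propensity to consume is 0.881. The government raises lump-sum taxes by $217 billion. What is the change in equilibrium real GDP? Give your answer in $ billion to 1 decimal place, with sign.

−$1,606.5 billion

A lump-sum tax change of +$217 billion shifts disposable income by −$217 billion; first-round consumption changes by −c × ΔT = −0.881 × (+$217 billion) = −$191.177 billion.
Expenditure multiplier = 1/(1 − MPC) = 1/(1 − 0.881) = 1/0.119 ≈ 8.403.
The tax multiplier is −c × k ≈ −7.403, so ΔY = k × (−c·ΔT) = (−$191.177 billion) / 0.119 ≈ −$1,606.5 billion.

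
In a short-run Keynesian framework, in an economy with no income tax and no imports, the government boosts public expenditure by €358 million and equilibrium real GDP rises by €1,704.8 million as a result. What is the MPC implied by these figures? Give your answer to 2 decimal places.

0.79

Implied spending multiplier k = ΔY/ΔG = 1,704.8/358 ≈ 4.762.
Since k = 1/(1 − MPC), MPC = 1 − 1/k = 1 − ΔG/ΔY = 1 − 358/1,704.8 ≈ 0.79.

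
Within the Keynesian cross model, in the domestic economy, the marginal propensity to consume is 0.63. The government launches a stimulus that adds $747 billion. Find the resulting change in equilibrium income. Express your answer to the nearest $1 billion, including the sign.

Spending multiplier = 1/(1 − MPC) = 1/(1 − 0.63) = 1/0.37 ≈ 2.703.
ΔY = k × ΔG = (+$747 billion) / 0.37 ≈ +$2,019 billion.

+$2,019 billion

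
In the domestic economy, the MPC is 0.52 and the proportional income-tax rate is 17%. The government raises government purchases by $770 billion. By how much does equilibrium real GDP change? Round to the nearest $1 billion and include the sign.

+$1,355 billion

Expenditure multiplier = 1/(1 − c(1−t)) = 1/(1 − 0.52×0.83) = 1/0.5684 ≈ 1.759.
ΔY = k × ΔG = (+$770 billion) / 0.5684 ≈ +$1,355 billion.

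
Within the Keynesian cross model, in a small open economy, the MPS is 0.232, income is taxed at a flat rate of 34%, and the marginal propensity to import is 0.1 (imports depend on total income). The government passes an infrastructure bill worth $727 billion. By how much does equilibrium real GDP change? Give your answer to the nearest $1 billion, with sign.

MPC = 1 − MPS = 1 − 0.232 = 0.768.
Government-spending multiplier = 1/(1 − c(1−t) + m) = 1/(1 − 0.768×0.66 + 0.1) = 1/0.59312 ≈ 1.686.
ΔY = k × ΔG = (+$727 billion) / 0.59312 ≈ +$1,226 billion.

+$1,226 billion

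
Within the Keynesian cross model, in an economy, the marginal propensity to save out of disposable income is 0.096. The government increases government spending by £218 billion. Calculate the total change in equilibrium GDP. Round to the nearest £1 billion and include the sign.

+£2,271 billion

MPC = 1 − MPS = 1 − 0.096 = 0.904.
Government-spending multiplier = 1/(1 − MPC) = 1/(1 − 0.904) = 1/0.096 ≈ 10.417.
ΔY = k × ΔG = (+£218 billion) / 0.096 ≈ +£2,271 billion.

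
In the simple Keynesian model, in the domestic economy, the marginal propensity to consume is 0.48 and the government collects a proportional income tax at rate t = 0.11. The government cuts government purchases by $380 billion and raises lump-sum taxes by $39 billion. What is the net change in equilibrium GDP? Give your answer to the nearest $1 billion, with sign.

Expenditure multiplier = 1/(1 − c(1−t)) = 1/(1 − 0.48×0.89) = 1/0.5728 ≈ 1.746.
ΔG contributes k·ΔG = (−$380 billion) / 0.5728 ≈ −$663.4 billion.
ΔT of +$39 billion changes first-round spending by −c·ΔT = −$18.72 billion, contributing k·(−c·ΔT) = (−$18.72 billion) / 0.5728 ≈ −$32.7 billion.
Net ΔY = k(ΔG − c·ΔT) = (−$398.72 billion) / 0.5728 ≈ −$696 billion.

−$696 billion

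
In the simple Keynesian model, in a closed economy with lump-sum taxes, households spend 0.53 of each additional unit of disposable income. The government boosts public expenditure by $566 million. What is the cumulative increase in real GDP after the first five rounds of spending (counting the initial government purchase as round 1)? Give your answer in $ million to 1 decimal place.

$1,153.9 million

Round 1 adds ΔG = $566 million; each later round is MPC = 0.53 times the previous.
After 5 rounds: 566 + 299.98 + 158.9894 + 84.264382 + 44.66012246 = ΔG·(1 − c^5)/(1 − c) = 566 × (1 − 0.0418195493)/0.47 ≈ $1,153.9 million.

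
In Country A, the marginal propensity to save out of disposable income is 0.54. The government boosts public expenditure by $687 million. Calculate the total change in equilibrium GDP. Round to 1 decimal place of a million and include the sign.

+$1,272.2 million

MPC = 1 − MPS = 1 − 0.54 = 0.46.
Government-spending multiplier = 1/(1 − MPC) = 1/(1 − 0.46) = 1/0.54 ≈ 1.852.
ΔY = k × ΔG = (+$687 million) / 0.54 ≈ +$1,272.2 million.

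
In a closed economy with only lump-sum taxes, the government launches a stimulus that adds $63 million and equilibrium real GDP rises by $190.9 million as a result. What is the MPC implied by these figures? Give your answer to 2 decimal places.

0.67

Implied spending multiplier k = ΔY/ΔG = 190.9/63 ≈ 3.0302.
Since k = 1/(1 − MPC), MPC = 1 − 1/k = 1 − ΔG/ΔY = 1 − 63/190.9 ≈ 0.67.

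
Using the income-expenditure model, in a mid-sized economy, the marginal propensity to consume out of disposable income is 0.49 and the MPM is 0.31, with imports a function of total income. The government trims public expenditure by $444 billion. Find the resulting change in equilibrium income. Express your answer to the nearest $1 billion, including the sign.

−$541 billion

Expenditure multiplier = 1/(1 − c + m) = 1/(1 − 0.49 + 0.31) = 1/0.82 ≈ 1.22.
ΔY = k × ΔG = (−$444 billion) / 0.82 ≈ −$541 billion.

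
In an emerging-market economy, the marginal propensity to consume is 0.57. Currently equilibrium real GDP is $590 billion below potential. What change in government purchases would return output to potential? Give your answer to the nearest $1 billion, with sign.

Spending multiplier = 1/(1 − MPC) = 1/(1 − 0.57) = 1/0.43 ≈ 2.326.
Need ΔY = +$590 billion, so ΔG = ΔY/k = (+$590 billion) × 0.43 ≈ +$254 billion.
The government should increase government purchases by $254 billion.

+$254 billion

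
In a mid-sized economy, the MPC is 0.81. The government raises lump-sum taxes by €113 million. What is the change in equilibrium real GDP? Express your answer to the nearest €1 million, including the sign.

A lump-sum tax change of +€113 million shifts disposable income by −€113 million; first-round consumption changes by −c × ΔT = −0.81 × (+€113 million) = −€91.53 million.
Expenditure multiplier = 1/(1 − MPC) = 1/(1 − 0.81) = 1/0.19 ≈ 5.263.
The tax multiplier is −c × k ≈ −4.263, so ΔY = k × (−c·ΔT) = (−€91.53 million) / 0.19 ≈ −€482 million.

−€482 million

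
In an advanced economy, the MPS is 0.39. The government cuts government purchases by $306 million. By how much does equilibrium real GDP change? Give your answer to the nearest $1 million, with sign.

MPC = 1 − MPS = 1 − 0.39 = 0.61.
Expenditure multiplier = 1/(1 − MPC) = 1/(1 − 0.61) = 1/0.39 ≈ 2.564.
ΔY = k × ΔG = (−$306 million) / 0.39 ≈ −$785 million.

−$785 million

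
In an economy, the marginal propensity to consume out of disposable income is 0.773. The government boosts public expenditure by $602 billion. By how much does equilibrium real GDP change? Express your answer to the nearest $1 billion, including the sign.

+$2,652 billion

Expenditure multiplier = 1/(1 − MPC) = 1/(1 − 0.773) = 1/0.227 ≈ 4.405.
ΔY = k × ΔG = (+$602 billion) / 0.227 ≈ +$2,652 billion.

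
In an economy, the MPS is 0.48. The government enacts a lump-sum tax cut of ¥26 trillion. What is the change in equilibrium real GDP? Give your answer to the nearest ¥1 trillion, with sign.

+¥28 trillion

MPC = 1 − MPS = 1 − 0.48 = 0.52.
A lump-sum tax change of −¥26 trillion shifts disposable income by +¥26 trillion; first-round consumption changes by −c × ΔT = −0.52 × (−¥26 trillion) = +¥13.52 trillion.
Expenditure multiplier = 1/(1 − MPC) = 1/(1 − 0.52) = 1/0.48 ≈ 2.083.
The tax multiplier is −c × k ≈ −1.083, so ΔY = k × (−c·ΔT) = (+¥13.52 trillion) / 0.48 ≈ +¥28 trillion.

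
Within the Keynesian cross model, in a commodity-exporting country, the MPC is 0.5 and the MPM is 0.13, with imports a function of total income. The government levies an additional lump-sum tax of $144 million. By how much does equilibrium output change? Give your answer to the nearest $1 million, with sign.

−$114 million

A lump-sum tax change of +$144 million shifts disposable income by −$144 million; first-round consumption changes by −c × ΔT = −0.5 × (+$144 million) = −$72 million.
Expenditure multiplier = 1/(1 − c + m) = 1/(1 − 0.5 + 0.13) = 1/0.63 ≈ 1.587.
The tax multiplier is −c × k ≈ −0.794, so ΔY = k × (−c·ΔT) = (−$72 million) / 0.63 ≈ −$114 million.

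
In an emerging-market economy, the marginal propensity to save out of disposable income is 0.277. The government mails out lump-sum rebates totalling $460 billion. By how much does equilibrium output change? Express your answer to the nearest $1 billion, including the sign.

+$1,201 billion

MPC = 1 − MPS = 1 − 0.277 = 0.723.
A lump-sum tax change of −$460 billion shifts disposable income by +$460 billion; first-round consumption changes by −c × ΔT = −0.723 × (−$460 billion) = +$332.58 billion.
Expenditure multiplier = 1/(1 − MPC) = 1/(1 − 0.723) = 1/0.277 ≈ 3.61.
The tax multiplier is −c × k ≈ −2.61, so ΔY = k × (−c·ΔT) = (+$332.58 billion) / 0.277 ≈ +$1,201 billion.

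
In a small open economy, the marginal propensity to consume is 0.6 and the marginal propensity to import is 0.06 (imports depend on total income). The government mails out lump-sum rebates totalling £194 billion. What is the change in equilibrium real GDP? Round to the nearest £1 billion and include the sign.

A lump-sum tax change of −£194 billion shifts disposable income by +£194 billion; first-round consumption changes by −c × ΔT = −0.6 × (−£194 billion) = +£116.4 billion.
Expenditure multiplier = 1/(1 − c + m) = 1/(1 − 0.6 + 0.06) = 1/0.46 ≈ 2.174.
The tax multiplier is −c × k ≈ −1.304, so ΔY = k × (−c·ΔT) = (+£116.4 billion) / 0.46 ≈ +£253 billion.

+£253 billion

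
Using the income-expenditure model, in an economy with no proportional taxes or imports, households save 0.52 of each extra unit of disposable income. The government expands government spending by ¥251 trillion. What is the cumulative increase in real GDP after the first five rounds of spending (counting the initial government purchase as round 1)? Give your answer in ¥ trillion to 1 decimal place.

MPC = 1 − MPS = 1 − 0.52 = 0.48.
Round 1 adds ΔG = ¥251 trillion; each later round is MPC = 0.48 times the previous.
After 5 rounds: 251 + 120.48 + 57.8304 + 27.758592 + 13.32412416 = ΔG·(1 − c^5)/(1 − c) = 251 × (1 − 0.0254803968)/0.52 ≈ ¥470.4 trillion.

¥470.4 trillion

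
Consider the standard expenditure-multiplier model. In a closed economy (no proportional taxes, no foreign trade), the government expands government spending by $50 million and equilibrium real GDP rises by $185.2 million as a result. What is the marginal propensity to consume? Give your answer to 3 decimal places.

0.730

Implied spending multiplier k = ΔY/ΔG = 185.2/50 = 3.704.
Since k = 1/(1 − MPC), MPC = 1 − 1/k = 1 − ΔG/ΔY = 1 − 50/185.2 ≈ 0.730.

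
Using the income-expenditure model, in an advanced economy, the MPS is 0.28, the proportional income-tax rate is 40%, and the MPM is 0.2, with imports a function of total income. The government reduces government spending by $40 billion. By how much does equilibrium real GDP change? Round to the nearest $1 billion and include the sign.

MPC = 1 − MPS = 1 − 0.28 = 0.72.
Spending multiplier = 1/(1 − c(1−t) + m) = 1/(1 − 0.72×0.6 + 0.2) = 1/0.768 ≈ 1.302.
ΔY = k × ΔG = (−$40 billion) / 0.768 ≈ −$52 billion.

−$52 billion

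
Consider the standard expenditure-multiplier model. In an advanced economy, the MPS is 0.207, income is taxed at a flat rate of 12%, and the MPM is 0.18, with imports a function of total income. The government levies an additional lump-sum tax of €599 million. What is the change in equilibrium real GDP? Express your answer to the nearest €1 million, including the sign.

MPC = 1 − MPS = 1 − 0.207 = 0.793.
A lump-sum tax change of +€599 million shifts disposable income by −€599 million; first-round consumption changes by −c × ΔT = −0.793 × (+€599 million) = −€475.007 million.
Expenditure multiplier = 1/(1 − c(1−t) + m) = 1/(1 − 0.793×0.88 + 0.18) = 1/0.48216 ≈ 2.074.
The tax multiplier is −c × k ≈ −1.645, so ΔY = k × (−c·ΔT) = (−€475.007 million) / 0.48216 ≈ −€985 million.

−€985 million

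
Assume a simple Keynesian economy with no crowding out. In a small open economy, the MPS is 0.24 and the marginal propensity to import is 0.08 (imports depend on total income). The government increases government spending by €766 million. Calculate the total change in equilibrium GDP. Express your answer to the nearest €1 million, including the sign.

+€2,394 million

MPC = 1 − MPS = 1 − 0.24 = 0.76.
Government-spending multiplier = 1/(1 − c + m) = 1/(1 − 0.76 + 0.08) = 1/0.32 = 3.125.
ΔY = k × ΔG = (+€766 million) / 0.32 ≈ +€2,394 million.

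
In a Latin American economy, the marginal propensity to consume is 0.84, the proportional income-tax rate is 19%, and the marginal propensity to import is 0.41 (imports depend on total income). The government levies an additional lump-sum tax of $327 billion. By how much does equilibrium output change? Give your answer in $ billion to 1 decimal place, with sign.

A lump-sum tax change of +$327 billion shifts disposable income by −$327 billion; first-round consumption changes by −c × ΔT = −0.84 × (+$327 billion) = −$274.68 billion.
Expenditure multiplier = 1/(1 − c(1−t) + m) = 1/(1 − 0.84×0.81 + 0.41) = 1/0.7296 ≈ 1.371.
The tax multiplier is −c × k ≈ −1.151, so ΔY = k × (−c·ΔT) = (−$274.68 billion) / 0.7296 ≈ −$376.5 billion.

−$376.5 billion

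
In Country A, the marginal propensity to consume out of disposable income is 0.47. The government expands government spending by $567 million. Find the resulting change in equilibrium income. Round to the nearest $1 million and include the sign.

Expenditure multiplier = 1/(1 − MPC) = 1/(1 − 0.47) = 1/0.53 ≈ 1.887.
ΔY = k × ΔG = (+$567 million) / 0.53 ≈ +$1,070 million.

+$1,070 million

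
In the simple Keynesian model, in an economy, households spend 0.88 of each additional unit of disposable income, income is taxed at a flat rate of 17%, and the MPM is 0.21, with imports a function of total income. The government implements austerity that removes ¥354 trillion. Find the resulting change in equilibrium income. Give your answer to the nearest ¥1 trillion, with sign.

Spending multiplier = 1/(1 − c(1−t) + m) = 1/(1 − 0.88×0.83 + 0.21) = 1/0.4796 ≈ 2.085.
ΔY = k × ΔG = (−¥354 trillion) / 0.4796 ≈ −¥738 trillion.

−¥738 trillion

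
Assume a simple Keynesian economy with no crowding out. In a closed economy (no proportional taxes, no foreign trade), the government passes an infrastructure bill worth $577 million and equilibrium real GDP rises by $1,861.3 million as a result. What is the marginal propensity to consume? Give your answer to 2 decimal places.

Implied spending multiplier k = ΔY/ΔG = 1,861.3/577 ≈ 3.2258.
Since k = 1/(1 − MPC), MPC = 1 − 1/k = 1 − ΔG/ΔY = 1 − 577/1,861.3 ≈ 0.69.

0.69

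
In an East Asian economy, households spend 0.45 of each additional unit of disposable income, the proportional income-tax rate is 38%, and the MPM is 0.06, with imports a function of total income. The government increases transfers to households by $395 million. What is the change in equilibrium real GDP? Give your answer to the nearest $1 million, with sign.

The transfer change shifts disposable income by +$395 million, so first-round consumption changes by c·ΔTR = 0.45 × (+$395 million) = +$177.75 million.
Expenditure multiplier = 1/(1 − c(1−t) + m) = 1/(1 − 0.45×0.62 + 0.06) = 1/0.781 ≈ 1.28.
The transfer multiplier is c × k ≈ 0.576, so ΔY = k × (c·ΔTR) = (+$177.75 million) / 0.781 ≈ +$228 million.

+$228 million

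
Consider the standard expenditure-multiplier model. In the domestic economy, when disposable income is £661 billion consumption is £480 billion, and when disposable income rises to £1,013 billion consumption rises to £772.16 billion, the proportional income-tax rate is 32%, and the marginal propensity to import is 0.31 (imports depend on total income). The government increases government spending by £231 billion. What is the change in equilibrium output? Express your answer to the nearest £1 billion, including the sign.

+£310 billion

MPC = ΔC/ΔYd = (772.16 − 480)/(1,013 − 661) = 292.16/352 = 0.83.
Expenditure multiplier = 1/(1 − c(1−t) + m) = 1/(1 − 0.83×0.68 + 0.31) = 1/0.7456 ≈ 1.341.
ΔY = k × ΔG = (+£231 billion) / 0.7456 ≈ +£310 billion.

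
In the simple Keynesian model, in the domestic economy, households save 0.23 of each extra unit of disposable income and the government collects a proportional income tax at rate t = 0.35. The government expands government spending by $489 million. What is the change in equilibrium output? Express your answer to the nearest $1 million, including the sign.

+$979 million

MPC = 1 − MPS = 1 − 0.23 = 0.77.
Expenditure multiplier = 1/(1 − c(1−t)) = 1/(1 − 0.77×0.65) = 1/0.4995 ≈ 2.002.
ΔY = k × ΔG = (+$489 million) / 0.4995 ≈ +$979 million.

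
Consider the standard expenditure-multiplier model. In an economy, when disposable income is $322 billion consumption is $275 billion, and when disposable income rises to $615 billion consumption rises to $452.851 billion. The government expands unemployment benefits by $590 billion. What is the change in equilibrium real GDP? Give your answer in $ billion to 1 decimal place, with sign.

+$911.3 billion

MPC = ΔC/ΔYd = (452.851 − 275)/(615 − 322) = 177.851/293 = 0.607.
The transfer change shifts disposable income by +$590 billion, so first-round consumption changes by c·ΔTR = 0.607 × (+$590 billion) = +$358.13 billion.
Expenditure multiplier = 1/(1 − MPC) = 1/(1 − 0.607) = 1/0.393 ≈ 2.545.
The transfer multiplier is c × k ≈ 1.545, so ΔY = k × (c·ΔTR) = (+$358.13 billion) / 0.393 ≈ +$911.3 billion.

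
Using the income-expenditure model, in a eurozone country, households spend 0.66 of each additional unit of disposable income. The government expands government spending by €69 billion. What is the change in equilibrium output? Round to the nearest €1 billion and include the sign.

Spending multiplier = 1/(1 − MPC) = 1/(1 − 0.66) = 1/0.34 ≈ 2.941.
ΔY = k × ΔG = (+€69 billion) / 0.34 ≈ +€203 billion.

+€203 billion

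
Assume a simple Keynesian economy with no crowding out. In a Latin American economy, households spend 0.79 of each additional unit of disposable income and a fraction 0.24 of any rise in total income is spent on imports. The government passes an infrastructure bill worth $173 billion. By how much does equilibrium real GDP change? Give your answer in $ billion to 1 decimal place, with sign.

+$384.4 billion

Spending multiplier = 1/(1 − c + m) = 1/(1 − 0.79 + 0.24) = 1/0.45 ≈ 2.222.
ΔY = k × ΔG = (+$173 billion) / 0.45 ≈ +$384.4 billion.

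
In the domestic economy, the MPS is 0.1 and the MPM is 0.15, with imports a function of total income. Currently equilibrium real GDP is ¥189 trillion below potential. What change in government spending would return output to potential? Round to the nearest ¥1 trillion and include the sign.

MPC = 1 − MPS = 1 − 0.1 = 0.9.
Spending multiplier = 1/(1 − c + m) = 1/(1 − 0.9 + 0.15) = 1/0.25 = 4.
Need ΔY = +¥189 trillion, so ΔG = ΔY/k = (+¥189 trillion) × 0.25 ≈ +¥47 trillion.
The government should increase government spending by ¥47 trillion.

+¥47 trillion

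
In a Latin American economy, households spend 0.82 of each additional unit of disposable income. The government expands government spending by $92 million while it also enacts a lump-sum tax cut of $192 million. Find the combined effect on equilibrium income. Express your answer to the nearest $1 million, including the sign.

Expenditure multiplier = 1/(1 − MPC) = 1/(1 − 0.82) = 1/0.18 ≈ 5.556.
ΔG contributes k·ΔG = (+$92 million) / 0.18 ≈ +$511.1 million.
ΔT of −$192 million changes first-round spending by −c·ΔT = +$157.44 million, contributing k·(−c·ΔT) = (+$157.44 million) / 0.18 ≈ +$874.7 million.
Net ΔY = k(ΔG − c·ΔT) = (+$249.44 million) / 0.18 ≈ +$1,386 million.

+$1,386 million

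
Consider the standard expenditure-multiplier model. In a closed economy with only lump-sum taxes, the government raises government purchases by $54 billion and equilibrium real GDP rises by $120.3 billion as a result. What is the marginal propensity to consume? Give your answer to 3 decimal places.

0.551

Implied spending multiplier k = ΔY/ΔG = 120.3/54 ≈ 2.2278.
Since k = 1/(1 − MPC), MPC = 1 − 1/k = 1 − ΔG/ΔY = 1 − 54/120.3 ≈ 0.551.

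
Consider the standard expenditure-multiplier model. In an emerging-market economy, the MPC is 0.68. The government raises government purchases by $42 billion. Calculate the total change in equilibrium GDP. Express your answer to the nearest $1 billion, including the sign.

Government-spending multiplier = 1/(1 − MPC) = 1/(1 − 0.68) = 1/0.32 = 3.125.
ΔY = k × ΔG = (+$42 billion) / 0.32 ≈ +$131 billion.

+$131 billion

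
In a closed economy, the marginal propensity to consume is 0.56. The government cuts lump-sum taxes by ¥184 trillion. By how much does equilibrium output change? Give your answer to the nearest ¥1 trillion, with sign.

A lump-sum tax change of −¥184 trillion shifts disposable income by +¥184 trillion; first-round consumption changes by −c × ΔT = −0.56 × (−¥184 trillion) = +¥103.04 trillion.
Expenditure multiplier = 1/(1 − MPC) = 1/(1 − 0.56) = 1/0.44 ≈ 2.273.
The tax multiplier is −c × k ≈ −1.273, so ΔY = k × (−c·ΔT) = (+¥103.04 trillion) / 0.44 ≈ +¥234 trillion.

+¥234 trillion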